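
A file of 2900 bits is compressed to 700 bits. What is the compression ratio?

Compression ratio = Original / Compressed
= 2900 / 700 = 4.14:1


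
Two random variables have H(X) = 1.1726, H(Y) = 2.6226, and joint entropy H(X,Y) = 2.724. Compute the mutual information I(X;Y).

I(X;Y) = H(X) + H(Y) - H(X,Y)
I(X;Y) = 1.1726 + 2.6226 - 2.724 = 1.0712 bits


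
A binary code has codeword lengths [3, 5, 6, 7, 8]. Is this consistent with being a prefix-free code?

Kraft inequality: Σ 2^(-l_i) ≤ 1 for prefix-free code
Calculating: 2^(-3) + 2^(-5) + 2^(-6) + 2^(-7) + 2^(-8)
= 0.125 + 0.03125 + 0.015625 + 0.0078125 + 0.00390625
= 0.1836
Since 0.1836 ≤ 1, prefix-free code exists


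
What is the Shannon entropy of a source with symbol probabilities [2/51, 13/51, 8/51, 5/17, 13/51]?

H(X) = -Σ p(x) log₂ p(x)
  -2/51 × log₂(2/51) = 0.1832
  -13/51 × log₂(13/51) = 0.5027
  -8/51 × log₂(8/51) = 0.4192
  -5/17 × log₂(5/17) = 0.5193
  -13/51 × log₂(13/51) = 0.5027
H(X) = 2.1270 bits


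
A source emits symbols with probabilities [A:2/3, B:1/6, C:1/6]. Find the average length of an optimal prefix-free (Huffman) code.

Huffman tree construction:
Combine smallest probabilities repeatedly
Resulting codes:
  A: 1 (length 1)
  B: 00 (length 2)
  C: 01 (length 2)
Average length = Σ p(s) × length(s) = 1.3333 bits


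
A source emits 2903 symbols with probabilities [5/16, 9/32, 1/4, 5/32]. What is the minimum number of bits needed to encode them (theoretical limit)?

Entropy H = 1.9576 bits/symbol
Minimum bits = H × n = 1.9576 × 2903
= 5682.78 bits


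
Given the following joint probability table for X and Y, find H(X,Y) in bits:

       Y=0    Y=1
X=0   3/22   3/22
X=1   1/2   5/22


H(X,Y) = -Σ p(x,y) log₂ p(x,y)
  p(0,0)=3/22: -0.1364 × log₂(0.1364) = 0.3920
  p(0,1)=3/22: -0.1364 × log₂(0.1364) = 0.3920
  p(1,0)=1/2: -0.5000 × log₂(0.5000) = 0.5000
  p(1,1)=5/22: -0.2273 × log₂(0.2273) = 0.4858
H(X,Y) = 1.7697 bits


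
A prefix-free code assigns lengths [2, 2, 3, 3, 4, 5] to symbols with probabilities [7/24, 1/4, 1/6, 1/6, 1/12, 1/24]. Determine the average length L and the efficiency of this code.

Average length L = Σ p_i × l_i = 2.6250 bits
Entropy H = 2.3699 bits
Efficiency η = H/L × 100% = 90.28%


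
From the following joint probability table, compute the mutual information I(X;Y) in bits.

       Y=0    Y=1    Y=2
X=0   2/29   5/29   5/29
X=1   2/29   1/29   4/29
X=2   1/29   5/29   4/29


H(X) = 1.5514, H(Y) = 1.4866, H(X,Y) = 2.9673
I(X;Y) = H(X) + H(Y) - H(X,Y) = 0.0707 bits


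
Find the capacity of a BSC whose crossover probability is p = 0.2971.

For BSC with error probability p:
C = 1 - H(p) where H(p) is binary entropy
H(0.2971) = -0.2971 × log₂(0.2971) - 0.7029 × log₂(0.7029)
H(p) = 0.8777
C = 1 - 0.8777 = 0.1223 bits/use


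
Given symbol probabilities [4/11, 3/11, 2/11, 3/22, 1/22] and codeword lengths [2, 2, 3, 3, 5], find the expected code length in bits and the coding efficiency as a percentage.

Average length L = Σ p_i × l_i = 2.4545 bits
Entropy H = 2.0838 bits
Efficiency η = H/L × 100% = 84.89%


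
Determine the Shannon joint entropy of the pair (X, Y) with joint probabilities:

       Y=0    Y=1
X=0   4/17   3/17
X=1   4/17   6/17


H(X,Y) = -Σ p(x,y) log₂ p(x,y)
  p(0,0)=4/17: -0.2353 × log₂(0.2353) = 0.4912
  p(0,1)=3/17: -0.1765 × log₂(0.1765) = 0.4416
  p(1,0)=4/17: -0.2353 × log₂(0.2353) = 0.4912
  p(1,1)=6/17: -0.3529 × log₂(0.3529) = 0.5303
H(X,Y) = 1.9542 bits


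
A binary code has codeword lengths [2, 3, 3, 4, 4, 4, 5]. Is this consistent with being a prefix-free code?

Kraft inequality: Σ 2^(-l_i) ≤ 1 for prefix-free code
Calculating: 2^(-2) + 2^(-3) + 2^(-3) + 2^(-4) + 2^(-4) + 2^(-4) + 2^(-5)
= 0.25 + 0.125 + 0.125 + 0.0625 + 0.0625 + 0.0625 + 0.03125
= 0.7188
Since 0.7188 ≤ 1, prefix-free code exists


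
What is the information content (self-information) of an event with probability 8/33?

Information content I(x) = -log₂(p(x))
I = -log₂(8/33) = -log₂(0.2424)
I = 2.0444 bits


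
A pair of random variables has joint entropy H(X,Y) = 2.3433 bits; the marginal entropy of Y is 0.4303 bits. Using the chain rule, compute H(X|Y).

Chain rule: H(X,Y) = H(X|Y) + H(Y)
H(X|Y) = H(X,Y) - H(Y) = 2.3433 - 0.4303 = 1.913 bits


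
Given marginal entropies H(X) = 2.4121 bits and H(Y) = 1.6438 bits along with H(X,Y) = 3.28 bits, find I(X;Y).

I(X;Y) = H(X) + H(Y) - H(X,Y)
I(X;Y) = 2.4121 + 1.6438 - 3.28 = 0.7759 bits


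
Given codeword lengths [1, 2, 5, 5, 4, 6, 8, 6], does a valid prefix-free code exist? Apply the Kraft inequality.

Kraft inequality: Σ 2^(-l_i) ≤ 1 for prefix-free code
Calculating: 2^(-1) + 2^(-2) + 2^(-5) + 2^(-5) + 2^(-4) + 2^(-6) + 2^(-8) + 2^(-6)
= 0.5 + 0.25 + 0.03125 + 0.03125 + 0.0625 + 0.015625 + 0.00390625 + 0.015625
= 0.9102
Since 0.9102 ≤ 1, prefix-free code exists


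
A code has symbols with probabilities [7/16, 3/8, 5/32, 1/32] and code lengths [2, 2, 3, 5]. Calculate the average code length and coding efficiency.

Average length L = Σ p_i × l_i = 2.2500 bits
Entropy H = 1.6271 bits
Efficiency η = H/L × 100% = 72.32%


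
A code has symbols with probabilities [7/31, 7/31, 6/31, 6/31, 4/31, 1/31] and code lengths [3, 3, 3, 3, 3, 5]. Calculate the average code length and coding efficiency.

Average length L = Σ p_i × l_i = 3.0645 bits
Entropy H = 2.4277 bits
Efficiency η = H/L × 100% = 79.22%


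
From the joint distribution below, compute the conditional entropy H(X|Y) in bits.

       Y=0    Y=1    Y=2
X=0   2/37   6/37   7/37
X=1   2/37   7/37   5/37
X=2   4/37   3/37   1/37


H(X|Y) = Σ_y p(y) H(X|Y=y)
  p(Y=0) = 8/37, H(X|Y=0) = 1.5000
  p(Y=1) = 16/37, H(X|Y=1) = 1.5052
  p(Y=2) = 13/37, H(X|Y=2) = 1.2957
H(X|Y) = 0.2162×1.5000 + 0.4324×1.5052 + 0.3514×1.2957 = 1.4305 bits


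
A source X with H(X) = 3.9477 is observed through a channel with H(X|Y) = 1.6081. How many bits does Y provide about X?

I(X;Y) = H(X) - H(X|Y)
I(X;Y) = 3.9477 - 1.6081 = 2.3396 bits


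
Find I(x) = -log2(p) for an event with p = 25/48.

Information content I(x) = -log₂(p(x))
I = -log₂(25/48) = -log₂(0.5208)
I = 0.9411 bits


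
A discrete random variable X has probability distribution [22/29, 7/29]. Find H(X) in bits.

H(X) = -Σ p(x) log₂ p(x)
  -22/29 × log₂(22/29) = 0.3023
  -7/29 × log₂(7/29) = 0.4950
H(X) = 0.7973 bits


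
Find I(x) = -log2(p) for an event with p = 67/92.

Information content I(x) = -log₂(p(x))
I = -log₂(67/92) = -log₂(0.7283)
I = 0.4575 bits


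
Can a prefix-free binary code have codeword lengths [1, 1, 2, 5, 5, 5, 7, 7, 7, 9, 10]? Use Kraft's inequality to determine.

Kraft inequality: Σ 2^(-l_i) ≤ 1 for prefix-free code
Calculating: 2^(-1) + 2^(-1) + 2^(-2) + 2^(-5) + 2^(-5) + 2^(-5) + 2^(-7) + 2^(-7) + 2^(-7) + 2^(-9) + 2^(-10)
= 0.5 + 0.5 + 0.25 + 0.03125 + 0.03125 + 0.03125 + 0.0078125 + 0.0078125 + 0.0078125 + 0.001953125 + 0.0009765625
= 1.3701
Since 1.3701 > 1, prefix-free code does not exist


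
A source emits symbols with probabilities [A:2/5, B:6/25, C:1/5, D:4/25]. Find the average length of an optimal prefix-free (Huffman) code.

Huffman tree construction:
Combine smallest probabilities repeatedly
Resulting codes:
  A: 0 (length 1)
  B: 10 (length 2)
  C: 111 (length 3)
  D: 110 (length 3)
Average length = Σ p(s) × length(s) = 1.9600 bits


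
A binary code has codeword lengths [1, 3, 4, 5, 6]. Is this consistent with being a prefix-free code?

Kraft inequality: Σ 2^(-l_i) ≤ 1 for prefix-free code
Calculating: 2^(-1) + 2^(-3) + 2^(-4) + 2^(-5) + 2^(-6)
= 0.5 + 0.125 + 0.0625 + 0.03125 + 0.015625
= 0.7344
Since 0.7344 ≤ 1, prefix-free code exists


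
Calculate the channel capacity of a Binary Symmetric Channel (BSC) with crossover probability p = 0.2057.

For BSC with error probability p:
C = 1 - H(p) where H(p) is binary entropy
H(0.2057) = -0.2057 × log₂(0.2057) - 0.7943 × log₂(0.7943)
H(p) = 0.7332
C = 1 - 0.7332 = 0.2668 bits/use


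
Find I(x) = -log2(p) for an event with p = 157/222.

Information content I(x) = -log₂(p(x))
I = -log₂(157/222) = -log₂(0.7072)
I = 0.4998 bits


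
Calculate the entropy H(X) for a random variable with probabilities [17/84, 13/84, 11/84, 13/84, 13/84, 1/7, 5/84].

H(X) = -Σ p(x) log₂ p(x)
  -17/84 × log₂(17/84) = 0.4665
  -13/84 × log₂(13/84) = 0.4166
  -11/84 × log₂(11/84) = 0.3841
  -13/84 × log₂(13/84) = 0.4166
  -13/84 × log₂(13/84) = 0.4166
  -1/7 × log₂(1/7) = 0.4011
  -5/84 × log₂(5/84) = 0.2423
H(X) = 2.7437 bits


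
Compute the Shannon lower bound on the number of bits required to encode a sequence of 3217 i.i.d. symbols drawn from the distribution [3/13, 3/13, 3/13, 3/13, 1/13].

Entropy H = 2.2374 bits/symbol
Minimum bits = H × n = 2.2374 × 3217
= 7197.71 bits


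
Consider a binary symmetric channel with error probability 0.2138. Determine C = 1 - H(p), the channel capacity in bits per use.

For BSC with error probability p:
C = 1 - H(p) where H(p) is binary entropy
H(0.2138) = -0.2138 × log₂(0.2138) - 0.7862 × log₂(0.7862)
H(p) = 0.7487
C = 1 - 0.7487 = 0.2513 bits/use


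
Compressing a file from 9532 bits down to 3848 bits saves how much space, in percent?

Space savings = (1 - Compressed/Original) × 100%
= (1 - 3848/9532) × 100%
= 59.63%


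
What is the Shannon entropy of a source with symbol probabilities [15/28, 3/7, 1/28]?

H(X) = -Σ p(x) log₂ p(x)
  -15/28 × log₂(15/28) = 0.4824
  -3/7 × log₂(3/7) = 0.5239
  -1/28 × log₂(1/28) = 0.1717
H(X) = 1.1780 bits


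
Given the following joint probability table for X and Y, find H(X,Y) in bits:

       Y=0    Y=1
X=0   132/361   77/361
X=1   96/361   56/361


H(X,Y) = -Σ p(x,y) log₂ p(x,y)
  p(0,0)=132/361: -0.3657 × log₂(0.3657) = 0.5307
  p(0,1)=77/361: -0.2133 × log₂(0.2133) = 0.4755
  p(1,0)=96/361: -0.2659 × log₂(0.2659) = 0.5082
  p(1,1)=56/361: -0.1551 × log₂(0.1551) = 0.4171
H(X,Y) = 1.9314 bits


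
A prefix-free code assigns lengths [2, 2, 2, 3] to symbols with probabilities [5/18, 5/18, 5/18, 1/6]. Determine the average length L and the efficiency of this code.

Average length L = Σ p_i × l_i = 2.1667 bits
Entropy H = 1.9708 bits
Efficiency η = H/L × 100% = 90.96%


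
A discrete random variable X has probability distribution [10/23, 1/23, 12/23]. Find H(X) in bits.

H(X) = -Σ p(x) log₂ p(x)
  -10/23 × log₂(10/23) = 0.5224
  -1/23 × log₂(1/23) = 0.1967
  -12/23 × log₂(12/23) = 0.4897
H(X) = 1.2088 bits


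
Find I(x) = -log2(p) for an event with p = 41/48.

Information content I(x) = -log₂(p(x))
I = -log₂(41/48) = -log₂(0.8542)
I = 0.2274 bits


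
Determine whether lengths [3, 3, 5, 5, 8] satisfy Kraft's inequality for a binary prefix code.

Kraft inequality: Σ 2^(-l_i) ≤ 1 for prefix-free code
Calculating: 2^(-3) + 2^(-3) + 2^(-5) + 2^(-5) + 2^(-8)
= 0.125 + 0.125 + 0.03125 + 0.03125 + 0.00390625
= 0.3164
Since 0.3164 ≤ 1, prefix-free code exists


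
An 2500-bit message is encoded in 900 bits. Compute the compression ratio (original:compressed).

Compression ratio = Original / Compressed
= 2500 / 900 = 2.78:1


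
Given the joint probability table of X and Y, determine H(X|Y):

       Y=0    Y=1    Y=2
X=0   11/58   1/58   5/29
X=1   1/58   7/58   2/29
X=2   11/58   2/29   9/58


H(X|Y) = Σ_y p(y) H(X|Y=y)
  p(Y=0) = 23/58, H(X|Y=0) = 1.2145
  p(Y=1) = 6/29, H(X|Y=1) = 1.2807
  p(Y=2) = 23/58, H(X|Y=2) = 1.4910
H(X|Y) = 0.3966×1.2145 + 0.2069×1.2807 + 0.3966×1.4910 = 1.3379 bits


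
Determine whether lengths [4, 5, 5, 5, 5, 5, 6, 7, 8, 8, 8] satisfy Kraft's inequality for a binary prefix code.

Kraft inequality: Σ 2^(-l_i) ≤ 1 for prefix-free code
Calculating: 2^(-4) + 2^(-5) + 2^(-5) + 2^(-5) + 2^(-5) + 2^(-5) + 2^(-6) + 2^(-7) + 2^(-8) + 2^(-8) + 2^(-8)
= 0.0625 + 0.03125 + 0.03125 + 0.03125 + 0.03125 + 0.03125 + 0.015625 + 0.0078125 + 0.00390625 + 0.00390625 + 0.00390625
= 0.2539
Since 0.2539 ≤ 1, prefix-free code exists


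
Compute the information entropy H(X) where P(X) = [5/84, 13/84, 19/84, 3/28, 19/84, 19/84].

H(X) = -Σ p(x) log₂ p(x)
  -5/84 × log₂(5/84) = 0.2423
  -13/84 × log₂(13/84) = 0.4166
  -19/84 × log₂(19/84) = 0.4850
  -3/28 × log₂(3/28) = 0.3453
  -19/84 × log₂(19/84) = 0.4850
  -19/84 × log₂(19/84) = 0.4850
H(X) = 2.4593 bits


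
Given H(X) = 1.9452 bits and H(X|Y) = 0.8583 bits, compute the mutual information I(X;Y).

I(X;Y) = H(X) - H(X|Y)
I(X;Y) = 1.9452 - 0.8583 = 1.0869 bits


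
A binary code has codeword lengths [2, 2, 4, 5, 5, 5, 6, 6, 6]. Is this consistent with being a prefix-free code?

Kraft inequality: Σ 2^(-l_i) ≤ 1 for prefix-free code
Calculating: 2^(-2) + 2^(-2) + 2^(-4) + 2^(-5) + 2^(-5) + 2^(-5) + 2^(-6) + 2^(-6) + 2^(-6)
= 0.25 + 0.25 + 0.0625 + 0.03125 + 0.03125 + 0.03125 + 0.015625 + 0.015625 + 0.015625
= 0.7031
Since 0.7031 ≤ 1, prefix-free code exists


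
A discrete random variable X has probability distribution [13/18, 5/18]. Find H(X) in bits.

H(X) = -Σ p(x) log₂ p(x)
  -13/18 × log₂(13/18) = 0.3391
  -5/18 × log₂(5/18) = 0.5133
H(X) = 0.8524 bits


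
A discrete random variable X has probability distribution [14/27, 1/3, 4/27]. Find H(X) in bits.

H(X) = -Σ p(x) log₂ p(x)
  -14/27 × log₂(14/27) = 0.4913
  -1/3 × log₂(1/3) = 0.5283
  -4/27 × log₂(4/27) = 0.4081
H(X) = 1.4278 bits


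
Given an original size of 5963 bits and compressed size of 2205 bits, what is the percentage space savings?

Space savings = (1 - Compressed/Original) × 100%
= (1 - 2205/5963) × 100%
= 63.02%


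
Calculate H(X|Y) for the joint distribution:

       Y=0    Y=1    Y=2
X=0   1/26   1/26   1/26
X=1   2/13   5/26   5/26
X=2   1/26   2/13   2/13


H(X|Y) = Σ_y p(y) H(X|Y=y)
  p(Y=0) = 3/13, H(X|Y=0) = 1.2516
  p(Y=1) = 5/13, H(X|Y=1) = 1.3610
  p(Y=2) = 5/13, H(X|Y=2) = 1.3610
H(X|Y) = 0.2308×1.2516 + 0.3846×1.3610 + 0.3846×1.3610 = 1.3357 bits


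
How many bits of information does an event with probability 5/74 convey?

Information content I(x) = -log₂(p(x))
I = -log₂(5/74) = -log₂(0.0676)
I = 3.8875 bits


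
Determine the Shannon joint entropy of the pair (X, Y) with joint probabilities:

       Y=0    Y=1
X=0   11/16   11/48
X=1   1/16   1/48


H(X,Y) = -Σ p(x,y) log₂ p(x,y)
  p(0,0)=11/16: -0.6875 × log₂(0.6875) = 0.3716
  p(0,1)=11/48: -0.2292 × log₂(0.2292) = 0.4871
  p(1,0)=1/16: -0.0625 × log₂(0.0625) = 0.2500
  p(1,1)=1/48: -0.0208 × log₂(0.0208) = 0.1164
H(X,Y) = 1.2251 bits


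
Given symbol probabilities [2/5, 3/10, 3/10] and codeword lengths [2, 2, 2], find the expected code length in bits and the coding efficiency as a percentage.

Average length L = Σ p_i × l_i = 2.0000 bits
Entropy H = 1.5710 bits
Efficiency η = H/L × 100% = 78.55%


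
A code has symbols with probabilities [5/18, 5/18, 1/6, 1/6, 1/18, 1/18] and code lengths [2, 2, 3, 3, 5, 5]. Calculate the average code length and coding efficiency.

Average length L = Σ p_i × l_i = 2.6667 bits
Entropy H = 2.3516 bits
Efficiency η = H/L × 100% = 88.19%


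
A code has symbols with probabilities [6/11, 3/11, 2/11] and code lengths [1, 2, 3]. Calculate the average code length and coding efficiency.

Average length L = Σ p_i × l_i = 1.6364 bits
Entropy H = 1.4354 bits
Efficiency η = H/L × 100% = 87.72%


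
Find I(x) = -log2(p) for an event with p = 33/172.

Information content I(x) = -log₂(p(x))
I = -log₂(33/172) = -log₂(0.1919)
I = 2.3819 bits


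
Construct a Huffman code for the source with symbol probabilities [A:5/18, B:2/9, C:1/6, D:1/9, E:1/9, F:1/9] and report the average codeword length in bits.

Huffman tree construction:
Combine smallest probabilities repeatedly
Resulting codes:
  A: 10 (length 2)
  B: 00 (length 2)
  C: 111 (length 3)
  D: 010 (length 3)
  E: 011 (length 3)
  F: 110 (length 3)
Average length = Σ p(s) × length(s) = 2.5000 bits


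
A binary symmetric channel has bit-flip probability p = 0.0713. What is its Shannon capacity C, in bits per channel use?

For BSC with error probability p:
C = 1 - H(p) where H(p) is binary entropy
H(0.0713) = -0.0713 × log₂(0.0713) - 0.9287 × log₂(0.9287)
H(p) = 0.3708
C = 1 - 0.3708 = 0.6292 bits/use


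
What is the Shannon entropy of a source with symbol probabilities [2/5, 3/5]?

H(X) = -Σ p(x) log₂ p(x)
  -2/5 × log₂(2/5) = 0.5288
  -3/5 × log₂(3/5) = 0.4422
H(X) = 0.9710 bits


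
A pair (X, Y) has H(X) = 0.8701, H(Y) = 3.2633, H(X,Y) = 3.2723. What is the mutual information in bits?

I(X;Y) = H(X) + H(Y) - H(X,Y)
I(X;Y) = 0.8701 + 3.2633 - 3.2723 = 0.8611 bits


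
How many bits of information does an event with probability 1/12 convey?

Information content I(x) = -log₂(p(x))
I = -log₂(1/12) = -log₂(0.0833)
I = 3.5850 bits


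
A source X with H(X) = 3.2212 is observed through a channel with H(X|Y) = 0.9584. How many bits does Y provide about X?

I(X;Y) = H(X) - H(X|Y)
I(X;Y) = 3.2212 - 0.9584 = 2.2628 bits


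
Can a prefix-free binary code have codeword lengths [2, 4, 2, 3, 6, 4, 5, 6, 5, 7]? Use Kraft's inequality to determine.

Kraft inequality: Σ 2^(-l_i) ≤ 1 for prefix-free code
Calculating: 2^(-2) + 2^(-4) + 2^(-2) + 2^(-3) + 2^(-6) + 2^(-4) + 2^(-5) + 2^(-6) + 2^(-5) + 2^(-7)
= 0.25 + 0.0625 + 0.25 + 0.125 + 0.015625 + 0.0625 + 0.03125 + 0.015625 + 0.03125 + 0.0078125
= 0.8516
Since 0.8516 ≤ 1, prefix-free code exists


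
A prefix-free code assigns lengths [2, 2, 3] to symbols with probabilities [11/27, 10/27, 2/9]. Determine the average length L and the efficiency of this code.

Average length L = Σ p_i × l_i = 2.2222 bits
Entropy H = 1.5407 bits
Efficiency η = H/L × 100% = 69.33%


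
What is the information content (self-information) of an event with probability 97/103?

Information content I(x) = -log₂(p(x))
I = -log₂(97/103) = -log₂(0.9417)
I = 0.0866 bits


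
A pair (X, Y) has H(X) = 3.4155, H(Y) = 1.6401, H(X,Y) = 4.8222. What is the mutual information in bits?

I(X;Y) = H(X) + H(Y) - H(X,Y)
I(X;Y) = 3.4155 + 1.6401 - 4.8222 = 0.2334 bits


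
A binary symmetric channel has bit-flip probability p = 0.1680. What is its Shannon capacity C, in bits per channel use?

For BSC with error probability p:
C = 1 - H(p) where H(p) is binary entropy
H(0.1680) = -0.1680 × log₂(0.1680) - 0.8320 × log₂(0.8320)
H(p) = 0.6531
C = 1 - 0.6531 = 0.3469 bits/use


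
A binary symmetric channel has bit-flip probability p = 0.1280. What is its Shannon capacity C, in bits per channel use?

For BSC with error probability p:
C = 1 - H(p) where H(p) is binary entropy
H(0.1280) = -0.1280 × log₂(0.1280) - 0.8720 × log₂(0.8720)
H(p) = 0.5519
C = 1 - 0.5519 = 0.4481 bits/use


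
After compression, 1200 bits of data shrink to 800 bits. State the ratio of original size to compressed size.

Compression ratio = Original / Compressed
= 1200 / 800 = 1.50:1


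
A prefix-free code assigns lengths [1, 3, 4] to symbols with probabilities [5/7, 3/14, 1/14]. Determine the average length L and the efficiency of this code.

Average length L = Σ p_i × l_i = 1.6429 bits
Entropy H = 1.0949 bits
Efficiency η = H/L × 100% = 66.65%


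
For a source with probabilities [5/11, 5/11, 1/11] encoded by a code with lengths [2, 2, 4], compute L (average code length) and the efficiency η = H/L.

Average length L = Σ p_i × l_i = 2.1818 bits
Entropy H = 1.3486 bits
Efficiency η = H/L × 100% = 61.81%


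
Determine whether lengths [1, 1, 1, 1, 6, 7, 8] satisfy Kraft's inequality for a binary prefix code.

Kraft inequality: Σ 2^(-l_i) ≤ 1 for prefix-free code
Calculating: 2^(-1) + 2^(-1) + 2^(-1) + 2^(-1) + 2^(-6) + 2^(-7) + 2^(-8)
= 0.5 + 0.5 + 0.5 + 0.5 + 0.015625 + 0.0078125 + 0.00390625
= 2.0273
Since 2.0273 > 1, prefix-free code does not exist


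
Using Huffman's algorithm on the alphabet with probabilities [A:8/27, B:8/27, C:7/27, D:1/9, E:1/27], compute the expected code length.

Huffman tree construction:
Combine smallest probabilities repeatedly
Resulting codes:
  A: 10 (length 2)
  B: 11 (length 2)
  C: 01 (length 2)
  D: 001 (length 3)
  E: 000 (length 3)
Average length = Σ p(s) × length(s) = 2.1481 bits


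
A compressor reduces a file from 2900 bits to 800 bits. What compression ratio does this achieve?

Compression ratio = Original / Compressed
= 2900 / 800 = 3.62:1


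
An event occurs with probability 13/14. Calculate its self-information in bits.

Information content I(x) = -log₂(p(x))
I = -log₂(13/14) = -log₂(0.9286)
I = 0.1069 bits


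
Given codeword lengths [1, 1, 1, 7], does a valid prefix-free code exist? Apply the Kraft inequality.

Kraft inequality: Σ 2^(-l_i) ≤ 1 for prefix-free code
Calculating: 2^(-1) + 2^(-1) + 2^(-1) + 2^(-7)
= 0.5 + 0.5 + 0.5 + 0.0078125
= 1.5078
Since 1.5078 > 1, prefix-free code does not exist


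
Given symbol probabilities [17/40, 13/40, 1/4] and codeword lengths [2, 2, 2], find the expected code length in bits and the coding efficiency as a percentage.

Average length L = Σ p_i × l_i = 2.0000 bits
Entropy H = 1.5516 bits
Efficiency η = H/L × 100% = 77.58%


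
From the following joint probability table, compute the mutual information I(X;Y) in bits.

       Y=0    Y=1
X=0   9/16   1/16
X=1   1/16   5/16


H(X) = 0.9544, H(Y) = 0.9544, H(X,Y) = 1.4913
I(X;Y) = H(X) + H(Y) - H(X,Y) = 0.4176 bits


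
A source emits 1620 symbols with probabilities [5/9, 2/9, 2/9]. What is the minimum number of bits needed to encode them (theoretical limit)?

Entropy H = 1.4355 bits/symbol
Minimum bits = H × n = 1.4355 × 1620
= 2325.54 bits


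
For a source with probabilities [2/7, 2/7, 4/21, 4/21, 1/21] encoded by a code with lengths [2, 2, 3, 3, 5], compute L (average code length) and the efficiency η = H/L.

Average length L = Σ p_i × l_i = 2.5238 bits
Entropy H = 2.1533 bits
Efficiency η = H/L × 100% = 85.32%


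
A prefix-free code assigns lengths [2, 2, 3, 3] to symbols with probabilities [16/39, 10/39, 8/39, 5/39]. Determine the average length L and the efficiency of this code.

Average length L = Σ p_i × l_i = 2.3333 bits
Entropy H = 1.8795 bits
Efficiency η = H/L × 100% = 80.55%


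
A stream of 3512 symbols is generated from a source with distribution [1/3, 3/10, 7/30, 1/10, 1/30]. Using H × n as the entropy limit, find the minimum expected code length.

Entropy H = 2.0351 bits/symbol
Minimum bits = H × n = 2.0351 × 3512
= 7147.12 bits


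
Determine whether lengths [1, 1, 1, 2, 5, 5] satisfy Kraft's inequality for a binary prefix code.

Kraft inequality: Σ 2^(-l_i) ≤ 1 for prefix-free code
Calculating: 2^(-1) + 2^(-1) + 2^(-1) + 2^(-2) + 2^(-5) + 2^(-5)
= 0.5 + 0.5 + 0.5 + 0.25 + 0.03125 + 0.03125
= 1.8125
Since 1.8125 > 1, prefix-free code does not exist


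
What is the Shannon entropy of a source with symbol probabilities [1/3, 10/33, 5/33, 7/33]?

H(X) = -Σ p(x) log₂ p(x)
  -1/3 × log₂(1/3) = 0.5283
  -10/33 × log₂(10/33) = 0.5220
  -5/33 × log₂(5/33) = 0.4125
  -7/33 × log₂(7/33) = 0.4745
H(X) = 1.9373 bits


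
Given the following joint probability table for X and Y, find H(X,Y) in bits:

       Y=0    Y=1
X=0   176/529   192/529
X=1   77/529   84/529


H(X,Y) = -Σ p(x,y) log₂ p(x,y)
  p(0,0)=176/529: -0.3327 × log₂(0.3327) = 0.5282
  p(0,1)=192/529: -0.3629 × log₂(0.3629) = 0.5307
  p(1,0)=77/529: -0.1456 × log₂(0.1456) = 0.4047
  p(1,1)=84/529: -0.1588 × log₂(0.1588) = 0.4216
H(X,Y) = 1.8852 bits


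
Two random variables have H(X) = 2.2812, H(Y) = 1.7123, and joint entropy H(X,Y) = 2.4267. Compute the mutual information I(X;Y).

I(X;Y) = H(X) + H(Y) - H(X,Y)
I(X;Y) = 2.2812 + 1.7123 - 2.4267 = 1.5668 bits


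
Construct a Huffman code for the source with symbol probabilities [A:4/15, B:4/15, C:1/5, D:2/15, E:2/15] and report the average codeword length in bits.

Huffman tree construction:
Combine smallest probabilities repeatedly
Resulting codes:
  A: 01 (length 2)
  B: 10 (length 2)
  C: 00 (length 2)
  D: 110 (length 3)
  E: 111 (length 3)
Average length = Σ p(s) × length(s) = 2.2667 bits


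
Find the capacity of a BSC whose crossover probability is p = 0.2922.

For BSC with error probability p:
C = 1 - H(p) where H(p) is binary entropy
H(0.2922) = -0.2922 × log₂(0.2922) - 0.7078 × log₂(0.7078)
H(p) = 0.8715
C = 1 - 0.8715 = 0.1285 bits/use


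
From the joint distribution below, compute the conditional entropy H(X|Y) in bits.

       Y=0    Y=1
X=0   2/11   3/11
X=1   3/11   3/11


H(X|Y) = Σ_y p(y) H(X|Y=y)
  p(Y=0) = 5/11, H(X|Y=0) = 0.9710
  p(Y=1) = 6/11, H(X|Y=1) = 1.0000
H(X|Y) = 0.4545×0.9710 + 0.5455×1.0000 = 0.9868 bits


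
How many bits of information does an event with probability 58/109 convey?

Information content I(x) = -log₂(p(x))
I = -log₂(58/109) = -log₂(0.5321)
I = 0.9102 bits


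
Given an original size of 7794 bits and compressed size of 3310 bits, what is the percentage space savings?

Space savings = (1 - Compressed/Original) × 100%
= (1 - 3310/7794) × 100%
= 57.53%


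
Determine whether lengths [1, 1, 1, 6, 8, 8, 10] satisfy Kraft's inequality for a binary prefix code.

Kraft inequality: Σ 2^(-l_i) ≤ 1 for prefix-free code
Calculating: 2^(-1) + 2^(-1) + 2^(-1) + 2^(-6) + 2^(-8) + 2^(-8) + 2^(-10)
= 0.5 + 0.5 + 0.5 + 0.015625 + 0.00390625 + 0.00390625 + 0.0009765625
= 1.5244
Since 1.5244 > 1, prefix-free code does not exist


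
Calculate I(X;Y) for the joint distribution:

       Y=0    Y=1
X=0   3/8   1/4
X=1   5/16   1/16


H(X) = 0.9544, H(Y) = 0.8960, H(X,Y) = 1.8050
I(X;Y) = H(X) + H(Y) - H(X,Y) = 0.0454 bits


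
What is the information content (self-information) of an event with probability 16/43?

Information content I(x) = -log₂(p(x))
I = -log₂(16/43) = -log₂(0.3721)
I = 1.4263 bits


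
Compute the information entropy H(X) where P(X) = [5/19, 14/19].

H(X) = -Σ p(x) log₂ p(x)
  -5/19 × log₂(5/19) = 0.5068
  -14/19 × log₂(14/19) = 0.3246
H(X) = 0.8315 bits


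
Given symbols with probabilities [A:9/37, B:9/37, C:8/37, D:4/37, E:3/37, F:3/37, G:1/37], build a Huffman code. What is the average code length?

Huffman tree construction:
Combine smallest probabilities repeatedly
Resulting codes:
  A: 01 (length 2)
  B: 10 (length 2)
  C: 00 (length 2)
  D: 1111 (length 4)
  E: 1101 (length 4)
  F: 1110 (length 4)
  G: 1100 (length 4)
Average length = Σ p(s) × length(s) = 2.5946 bits


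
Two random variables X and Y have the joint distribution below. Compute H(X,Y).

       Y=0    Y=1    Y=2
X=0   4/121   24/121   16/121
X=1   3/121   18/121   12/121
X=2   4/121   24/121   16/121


H(X,Y) = -Σ p(x,y) log₂ p(x,y)
  p(0,0)=4/121: -0.0331 × log₂(0.0331) = 0.1626
  p(0,1)=24/121: -0.1983 × log₂(0.1983) = 0.4629
  p(0,2)=16/121: -0.1322 × log₂(0.1322) = 0.3860
  p(1,0)=3/121: -0.0248 × log₂(0.0248) = 0.1322
  p(1,1)=18/121: -0.1488 × log₂(0.1488) = 0.4089
  p(1,2)=12/121: -0.0992 × log₂(0.0992) = 0.3306
  p(2,0)=4/121: -0.0331 × log₂(0.0331) = 0.1626
  p(2,1)=24/121: -0.1983 × log₂(0.1983) = 0.4629
  p(2,2)=16/121: -0.1322 × log₂(0.1322) = 0.3860
H(X,Y) = 2.8948 bits


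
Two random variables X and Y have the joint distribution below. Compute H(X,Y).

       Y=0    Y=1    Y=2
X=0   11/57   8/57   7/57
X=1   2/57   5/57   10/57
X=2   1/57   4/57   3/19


H(X,Y) = -Σ p(x,y) log₂ p(x,y)
  p(0,0)=11/57: -0.1930 × log₂(0.1930) = 0.4580
  p(0,1)=8/57: -0.1404 × log₂(0.1404) = 0.3976
  p(0,2)=7/57: -0.1228 × log₂(0.1228) = 0.3716
  p(1,0)=2/57: -0.0351 × log₂(0.0351) = 0.1696
  p(1,1)=5/57: -0.0877 × log₂(0.0877) = 0.3080
  p(1,2)=10/57: -0.1754 × log₂(0.1754) = 0.4405
  p(2,0)=1/57: -0.0175 × log₂(0.0175) = 0.1023
  p(2,1)=4/57: -0.0702 × log₂(0.0702) = 0.2690
  p(2,2)=3/19: -0.1579 × log₂(0.1579) = 0.4205
H(X,Y) = 2.9370 bits


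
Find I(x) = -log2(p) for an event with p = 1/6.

Information content I(x) = -log₂(p(x))
I = -log₂(1/6) = -log₂(0.1667)
I = 2.5850 bits


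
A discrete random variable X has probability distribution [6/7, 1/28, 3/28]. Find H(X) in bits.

H(X) = -Σ p(x) log₂ p(x)
  -6/7 × log₂(6/7) = 0.1906
  -1/28 × log₂(1/28) = 0.1717
  -3/28 × log₂(3/28) = 0.3453
H(X) = 0.7076 bits


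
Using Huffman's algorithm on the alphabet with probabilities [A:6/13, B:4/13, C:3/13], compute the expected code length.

Huffman tree construction:
Combine smallest probabilities repeatedly
Resulting codes:
  A: 0 (length 1)
  B: 11 (length 2)
  C: 10 (length 2)
Average length = Σ p(s) × length(s) = 1.5385 bits


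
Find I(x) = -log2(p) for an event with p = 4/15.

Information content I(x) = -log₂(p(x))
I = -log₂(4/15) = -log₂(0.2667)
I = 1.9069 bits


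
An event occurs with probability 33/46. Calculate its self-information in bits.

Information content I(x) = -log₂(p(x))
I = -log₂(33/46) = -log₂(0.7174)
I = 0.4792 bits


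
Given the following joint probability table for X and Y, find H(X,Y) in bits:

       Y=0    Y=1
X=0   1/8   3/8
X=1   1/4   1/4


H(X,Y) = -Σ p(x,y) log₂ p(x,y)
  p(0,0)=1/8: -0.1250 × log₂(0.1250) = 0.3750
  p(0,1)=3/8: -0.3750 × log₂(0.3750) = 0.5306
  p(1,0)=1/4: -0.2500 × log₂(0.2500) = 0.5000
  p(1,1)=1/4: -0.2500 × log₂(0.2500) = 0.5000
H(X,Y) = 1.9056 bits


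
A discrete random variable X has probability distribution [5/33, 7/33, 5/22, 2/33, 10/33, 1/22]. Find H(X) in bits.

H(X) = -Σ p(x) log₂ p(x)
  -5/33 × log₂(5/33) = 0.4125
  -7/33 × log₂(7/33) = 0.4745
  -5/22 × log₂(5/22) = 0.4858
  -2/33 × log₂(2/33) = 0.2451
  -10/33 × log₂(10/33) = 0.5220
  -1/22 × log₂(1/22) = 0.2027
H(X) = 2.3426 bits


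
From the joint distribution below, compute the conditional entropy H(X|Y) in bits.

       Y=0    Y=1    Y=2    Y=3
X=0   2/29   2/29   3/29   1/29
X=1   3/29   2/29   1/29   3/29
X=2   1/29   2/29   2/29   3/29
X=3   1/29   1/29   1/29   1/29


H(X|Y) = Σ_y p(y) H(X|Y=y)
  p(Y=0) = 7/29, H(X|Y=0) = 1.8424
  p(Y=1) = 7/29, H(X|Y=1) = 1.9502
  p(Y=2) = 7/29, H(X|Y=2) = 1.8424
  p(Y=3) = 8/29, H(X|Y=3) = 1.8113
H(X|Y) = 0.2414×1.8424 + 0.2414×1.9502 + 0.2414×1.8424 + 0.2759×1.8113 = 1.8598 bits


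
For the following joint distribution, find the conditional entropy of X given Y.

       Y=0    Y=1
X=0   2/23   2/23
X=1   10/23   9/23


H(X|Y) = Σ_y p(y) H(X|Y=y)
  p(Y=0) = 12/23, H(X|Y=0) = 0.6500
  p(Y=1) = 11/23, H(X|Y=1) = 0.6840
H(X|Y) = 0.5217×0.6500 + 0.4783×0.6840 = 0.6663 bits


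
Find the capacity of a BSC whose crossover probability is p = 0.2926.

For BSC with error probability p:
C = 1 - H(p) where H(p) is binary entropy
H(0.2926) = -0.2926 × log₂(0.2926) - 0.7074 × log₂(0.7074)
H(p) = 0.8721
C = 1 - 0.8721 = 0.1279 bits/use


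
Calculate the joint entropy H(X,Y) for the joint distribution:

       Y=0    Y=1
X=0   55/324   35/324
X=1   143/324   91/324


H(X,Y) = -Σ p(x,y) log₂ p(x,y)
  p(0,0)=55/324: -0.1698 × log₂(0.1698) = 0.4343
  p(0,1)=35/324: -0.1080 × log₂(0.1080) = 0.3468
  p(1,0)=143/324: -0.4414 × log₂(0.4414) = 0.5208
  p(1,1)=91/324: -0.2809 × log₂(0.2809) = 0.5146
H(X,Y) = 1.8165 bits


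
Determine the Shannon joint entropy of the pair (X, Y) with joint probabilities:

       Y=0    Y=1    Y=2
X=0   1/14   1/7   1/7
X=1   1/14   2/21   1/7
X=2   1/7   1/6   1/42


H(X,Y) = -Σ p(x,y) log₂ p(x,y)
  p(0,0)=1/14: -0.0714 × log₂(0.0714) = 0.2720
  p(0,1)=1/7: -0.1429 × log₂(0.1429) = 0.4011
  p(0,2)=1/7: -0.1429 × log₂(0.1429) = 0.4011
  p(1,0)=1/14: -0.0714 × log₂(0.0714) = 0.2720
  p(1,1)=2/21: -0.0952 × log₂(0.0952) = 0.3231
  p(1,2)=1/7: -0.1429 × log₂(0.1429) = 0.4011
  p(2,0)=1/7: -0.1429 × log₂(0.1429) = 0.4011
  p(2,1)=1/6: -0.1667 × log₂(0.1667) = 0.4308
  p(2,2)=1/42: -0.0238 × log₂(0.0238) = 0.1284
H(X,Y) = 3.0304 bits


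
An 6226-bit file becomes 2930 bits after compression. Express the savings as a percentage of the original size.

Space savings = (1 - Compressed/Original) × 100%
= (1 - 2930/6226) × 100%
= 52.94%


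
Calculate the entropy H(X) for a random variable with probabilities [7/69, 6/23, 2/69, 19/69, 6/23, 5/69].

H(X) = -Σ p(x) log₂ p(x)
  -7/69 × log₂(7/69) = 0.3349
  -6/23 × log₂(6/23) = 0.5057
  -2/69 × log₂(2/69) = 0.1481
  -19/69 × log₂(19/69) = 0.5123
  -6/23 × log₂(6/23) = 0.5057
  -5/69 × log₂(5/69) = 0.2744
H(X) = 2.2811 bits


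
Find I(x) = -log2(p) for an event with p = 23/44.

Information content I(x) = -log₂(p(x))
I = -log₂(23/44) = -log₂(0.5227)
I = 0.9359 bits


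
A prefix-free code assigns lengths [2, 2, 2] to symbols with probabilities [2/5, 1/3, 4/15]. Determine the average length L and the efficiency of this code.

Average length L = Σ p_i × l_i = 2.0000 bits
Entropy H = 1.5656 bits
Efficiency η = H/L × 100% = 78.28%


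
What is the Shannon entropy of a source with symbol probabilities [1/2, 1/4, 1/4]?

H(X) = -Σ p(x) log₂ p(x)
  -1/2 × log₂(1/2) = 0.5000
  -1/4 × log₂(1/4) = 0.5000
  -1/4 × log₂(1/4) = 0.5000
H(X) = 1.5000 bits


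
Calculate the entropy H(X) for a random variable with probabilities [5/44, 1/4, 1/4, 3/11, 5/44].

H(X) = -Σ p(x) log₂ p(x)
  -5/44 × log₂(5/44) = 0.3565
  -1/4 × log₂(1/4) = 0.5000
  -1/4 × log₂(1/4) = 0.5000
  -3/11 × log₂(3/11) = 0.5112
  -5/44 × log₂(5/44) = 0.3565
H(X) = 2.2243 bits


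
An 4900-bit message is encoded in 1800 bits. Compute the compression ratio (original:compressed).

Compression ratio = Original / Compressed
= 4900 / 1800 = 2.72:1


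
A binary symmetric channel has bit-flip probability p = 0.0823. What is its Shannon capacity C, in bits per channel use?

For BSC with error probability p:
C = 1 - H(p) where H(p) is binary entropy
H(0.0823) = -0.0823 × log₂(0.0823) - 0.9177 × log₂(0.9177)
H(p) = 0.4102
C = 1 - 0.4102 = 0.5898 bits/use


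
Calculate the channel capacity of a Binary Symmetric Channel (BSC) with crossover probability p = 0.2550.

For BSC with error probability p:
C = 1 - H(p) where H(p) is binary entropy
H(0.2550) = -0.2550 × log₂(0.2550) - 0.7450 × log₂(0.7450)
H(p) = 0.8191
C = 1 - 0.8191 = 0.1809 bits/use


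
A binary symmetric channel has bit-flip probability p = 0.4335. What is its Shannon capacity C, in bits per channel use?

For BSC with error probability p:
C = 1 - H(p) where H(p) is binary entropy
H(0.4335) = -0.4335 × log₂(0.4335) - 0.5665 × log₂(0.5665)
H(p) = 0.9872
C = 1 - 0.9872 = 0.0128 bits/use


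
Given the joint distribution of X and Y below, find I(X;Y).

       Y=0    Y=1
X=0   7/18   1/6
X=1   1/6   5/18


H(X) = 0.9911, H(Y) = 0.9911, H(X,Y) = 1.9049
I(X;Y) = H(X) + H(Y) - H(X,Y) = 0.0773 bits


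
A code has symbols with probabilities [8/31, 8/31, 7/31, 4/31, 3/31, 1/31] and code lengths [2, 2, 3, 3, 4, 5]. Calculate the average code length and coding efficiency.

Average length L = Σ p_i × l_i = 2.6452 bits
Entropy H = 2.3604 bits
Efficiency η = H/L × 100% = 89.24%


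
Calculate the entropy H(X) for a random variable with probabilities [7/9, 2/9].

H(X) = -Σ p(x) log₂ p(x)
  -7/9 × log₂(7/9) = 0.2820
  -2/9 × log₂(2/9) = 0.4822
H(X) = 0.7642 bits


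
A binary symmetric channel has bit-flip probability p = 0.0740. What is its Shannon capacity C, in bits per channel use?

For BSC with error probability p:
C = 1 - H(p) where H(p) is binary entropy
H(0.0740) = -0.0740 × log₂(0.0740) - 0.9260 × log₂(0.9260)
H(p) = 0.3807
C = 1 - 0.3807 = 0.6193 bits/use


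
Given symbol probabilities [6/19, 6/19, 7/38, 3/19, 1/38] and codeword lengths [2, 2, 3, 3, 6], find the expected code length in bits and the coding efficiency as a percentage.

Average length L = Σ p_i × l_i = 2.4474 bits
Entropy H = 2.0584 bits
Efficiency η = H/L × 100% = 84.11%


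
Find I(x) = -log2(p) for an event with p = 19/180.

Information content I(x) = -log₂(p(x))
I = -log₂(19/180) = -log₂(0.1056)
I = 3.2439 bits


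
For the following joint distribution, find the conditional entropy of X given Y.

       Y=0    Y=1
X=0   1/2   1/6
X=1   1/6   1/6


H(X|Y) = Σ_y p(y) H(X|Y=y)
  p(Y=0) = 2/3, H(X|Y=0) = 0.8113
  p(Y=1) = 1/3, H(X|Y=1) = 1.0000
H(X|Y) = 0.6667×0.8113 + 0.3333×1.0000 = 0.8742 bits


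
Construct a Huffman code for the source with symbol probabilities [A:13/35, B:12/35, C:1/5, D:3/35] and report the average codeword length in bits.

Huffman tree construction:
Combine smallest probabilities repeatedly
Resulting codes:
  A: 0 (length 1)
  B: 11 (length 2)
  C: 101 (length 3)
  D: 100 (length 3)
Average length = Σ p(s) × length(s) = 1.9143 bits


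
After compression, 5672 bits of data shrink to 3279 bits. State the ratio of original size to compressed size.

Compression ratio = Original / Compressed
= 5672 / 3279 = 1.73:1


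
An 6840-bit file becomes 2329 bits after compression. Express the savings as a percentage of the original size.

Space savings = (1 - Compressed/Original) × 100%
= (1 - 2329/6840) × 100%
= 65.95%


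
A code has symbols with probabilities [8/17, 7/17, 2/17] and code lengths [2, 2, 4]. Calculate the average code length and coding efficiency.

Average length L = Σ p_i × l_i = 2.2353 bits
Entropy H = 1.4021 bits
Efficiency η = H/L × 100% = 62.72%


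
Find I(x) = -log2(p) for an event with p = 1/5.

Information content I(x) = -log₂(p(x))
I = -log₂(1/5) = -log₂(0.2000)
I = 2.3219 bits


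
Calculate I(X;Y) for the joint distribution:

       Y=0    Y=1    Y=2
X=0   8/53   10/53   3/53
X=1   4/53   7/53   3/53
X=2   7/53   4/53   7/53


H(X) = 1.5657, H(Y) = 1.5571, H(X,Y) = 3.0546
I(X;Y) = H(X) + H(Y) - H(X,Y) = 0.0681 bits


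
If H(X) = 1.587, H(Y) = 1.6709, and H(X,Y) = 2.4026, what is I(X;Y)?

I(X;Y) = H(X) + H(Y) - H(X,Y)
I(X;Y) = 1.587 + 1.6709 - 2.4026 = 0.8553 bits


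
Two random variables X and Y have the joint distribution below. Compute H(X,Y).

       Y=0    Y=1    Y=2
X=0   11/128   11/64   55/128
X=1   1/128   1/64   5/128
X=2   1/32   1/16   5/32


H(X,Y) = -Σ p(x,y) log₂ p(x,y)
  p(0,0)=11/128: -0.0859 × log₂(0.0859) = 0.3043
  p(0,1)=11/64: -0.1719 × log₂(0.1719) = 0.4367
  p(0,2)=55/128: -0.4297 × log₂(0.4297) = 0.5236
  p(1,0)=1/128: -0.0078 × log₂(0.0078) = 0.0547
  p(1,1)=1/64: -0.0156 × log₂(0.0156) = 0.0938
  p(1,2)=5/128: -0.0391 × log₂(0.0391) = 0.1827
  p(2,0)=1/32: -0.0312 × log₂(0.0312) = 0.1562
  p(2,1)=1/16: -0.0625 × log₂(0.0625) = 0.2500
  p(2,2)=5/32: -0.1562 × log₂(0.1562) = 0.4184
H(X,Y) = 2.4204 bits


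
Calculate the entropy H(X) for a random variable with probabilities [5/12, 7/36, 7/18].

H(X) = -Σ p(x) log₂ p(x)
  -5/12 × log₂(5/12) = 0.5263
  -7/36 × log₂(7/36) = 0.4594
  -7/18 × log₂(7/18) = 0.5299
H(X) = 1.5155 bits


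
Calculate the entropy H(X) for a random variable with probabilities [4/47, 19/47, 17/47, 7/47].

H(X) = -Σ p(x) log₂ p(x)
  -4/47 × log₂(4/47) = 0.3025
  -19/47 × log₂(19/47) = 0.5282
  -17/47 × log₂(17/47) = 0.5307
  -7/47 × log₂(7/47) = 0.4092
H(X) = 1.7706 bits


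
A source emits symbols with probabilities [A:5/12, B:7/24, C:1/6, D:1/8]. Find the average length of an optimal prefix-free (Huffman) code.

Huffman tree construction:
Combine smallest probabilities repeatedly
Resulting codes:
  A: 0 (length 1)
  B: 10 (length 2)
  C: 111 (length 3)
  D: 110 (length 3)
Average length = Σ p(s) × length(s) = 1.8750 bits


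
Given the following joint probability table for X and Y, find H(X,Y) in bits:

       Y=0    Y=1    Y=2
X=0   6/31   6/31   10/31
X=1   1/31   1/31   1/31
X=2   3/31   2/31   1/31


H(X,Y) = -Σ p(x,y) log₂ p(x,y)
  p(0,0)=6/31: -0.1935 × log₂(0.1935) = 0.4586
  p(0,1)=6/31: -0.1935 × log₂(0.1935) = 0.4586
  p(0,2)=10/31: -0.3226 × log₂(0.3226) = 0.5265
  p(1,0)=1/31: -0.0323 × log₂(0.0323) = 0.1598
  p(1,1)=1/31: -0.0323 × log₂(0.0323) = 0.1598
  p(1,2)=1/31: -0.0323 × log₂(0.0323) = 0.1598
  p(2,0)=3/31: -0.0968 × log₂(0.0968) = 0.3261
  p(2,1)=2/31: -0.0645 × log₂(0.0645) = 0.2551
  p(2,2)=1/31: -0.0323 × log₂(0.0323) = 0.1598
H(X,Y) = 2.6641 bits
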